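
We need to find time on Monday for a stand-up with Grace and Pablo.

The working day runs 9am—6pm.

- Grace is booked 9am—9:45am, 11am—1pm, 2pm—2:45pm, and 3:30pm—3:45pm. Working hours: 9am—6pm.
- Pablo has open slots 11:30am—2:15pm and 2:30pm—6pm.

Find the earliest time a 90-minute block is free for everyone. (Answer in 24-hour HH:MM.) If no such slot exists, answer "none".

15:45

Grace free within 09:00–18:00: 09:45–11:00, 13:00–14:00, 14:45–15:30, 15:45–18:00.
Grace ∩ Pablo: 13:00–14:00, 14:45–15:30, 15:45–18:00.
Windows ≥ 90 min: 15:45–18:00.
Earliest such window starts at 15:45.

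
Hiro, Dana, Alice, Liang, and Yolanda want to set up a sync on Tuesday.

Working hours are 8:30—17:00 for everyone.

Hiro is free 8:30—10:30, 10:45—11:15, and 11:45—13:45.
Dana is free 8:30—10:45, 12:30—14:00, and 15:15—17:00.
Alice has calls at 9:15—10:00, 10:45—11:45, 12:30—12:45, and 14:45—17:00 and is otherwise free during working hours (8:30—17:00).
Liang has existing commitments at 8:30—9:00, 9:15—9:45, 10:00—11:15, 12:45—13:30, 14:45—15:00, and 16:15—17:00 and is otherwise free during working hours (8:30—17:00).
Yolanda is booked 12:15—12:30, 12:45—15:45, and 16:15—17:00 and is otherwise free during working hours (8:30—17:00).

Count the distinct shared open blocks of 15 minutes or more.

Alice free within 08:30–17:00: 08:30–09:15, 10:00–10:45, 11:45–12:30, 12:45–14:45.
Liang free within 08:30–17:00: 09:00–09:15, 09:45–10:00, 11:15–12:45, 13:30–14:45, 15:00–16:15.
Yolanda free within 08:30–17:00: 08:30–12:15, 12:30–12:45, 15:45–16:15.
Hiro ∩ Dana: 08:30–10:30, 12:30–13:45.
Hiro ∩ Dana ∩ Alice: 08:30–09:15, 10:00–10:30, 12:45–13:45.
Hiro ∩ Dana ∩ Alice ∩ Liang: 09:00–09:15, 13:30–13:45.
Hiro ∩ Dana ∩ Alice ∩ Liang ∩ Yolanda: 09:00–09:15.
Windows ≥ 15 min: 09:00–09:15.
That's 1 window.

1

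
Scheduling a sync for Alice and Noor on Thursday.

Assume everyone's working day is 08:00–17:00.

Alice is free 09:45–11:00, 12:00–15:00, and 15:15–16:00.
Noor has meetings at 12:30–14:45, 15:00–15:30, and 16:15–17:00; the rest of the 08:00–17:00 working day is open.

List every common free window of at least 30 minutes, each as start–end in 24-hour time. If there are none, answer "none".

Noor free within 08:00–17:00: 08:00–12:30, 14:45–15:00, 15:30–16:15.
Alice ∩ Noor: 09:45–11:00, 12:00–12:30, 14:45–15:00, 15:30–16:00.
Windows ≥ 30 min: 09:45–11:00, 12:00–12:30, 15:30–16:00.

09:45–11:00, 12:00–12:30, 15:30–16:00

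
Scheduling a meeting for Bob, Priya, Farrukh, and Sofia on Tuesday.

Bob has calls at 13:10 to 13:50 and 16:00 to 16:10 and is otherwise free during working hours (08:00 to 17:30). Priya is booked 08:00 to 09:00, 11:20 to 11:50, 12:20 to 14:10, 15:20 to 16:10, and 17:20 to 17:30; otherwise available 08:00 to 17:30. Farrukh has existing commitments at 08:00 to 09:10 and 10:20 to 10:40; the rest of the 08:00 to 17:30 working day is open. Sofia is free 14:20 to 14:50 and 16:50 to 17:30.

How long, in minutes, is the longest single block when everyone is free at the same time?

30 minutes

Bob free within 08:00–17:30: 08:00–13:10, 13:50–16:00, 16:10–17:30.
Priya free within 08:00–17:30: 09:00–11:20, 11:50–12:20, 14:10–15:20, 16:10–17:20.
Farrukh free within 08:00–17:30: 09:10–10:20, 10:40–17:30.
Bob ∩ Priya: 09:00–11:20, 11:50–12:20, 14:10–15:20, 16:10–17:20.
Bob ∩ Priya ∩ Farrukh: 09:10–10:20, 10:40–11:20, 11:50–12:20, 14:10–15:20, 16:10–17:20.
Bob ∩ Priya ∩ Farrukh ∩ Sofia: 14:20–14:50, 16:50–17:20.
Common window lengths: 30, 30 min; longest is 30.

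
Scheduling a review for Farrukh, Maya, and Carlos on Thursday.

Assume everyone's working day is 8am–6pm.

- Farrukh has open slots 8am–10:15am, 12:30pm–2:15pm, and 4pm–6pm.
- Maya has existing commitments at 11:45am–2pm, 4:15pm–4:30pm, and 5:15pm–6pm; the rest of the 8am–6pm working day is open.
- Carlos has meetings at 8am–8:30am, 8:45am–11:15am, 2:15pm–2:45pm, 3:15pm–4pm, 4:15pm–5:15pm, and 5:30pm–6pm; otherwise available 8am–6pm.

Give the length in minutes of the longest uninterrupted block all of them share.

15 minutes

Maya free within 08:00–18:00: 08:00–11:45, 14:00–16:15, 16:30–17:15.
Carlos free within 08:00–18:00: 08:30–08:45, 11:15–14:15, 14:45–15:15, 16:00–16:15, 17:15–17:30.
Farrukh ∩ Maya: 08:00–10:15, 14:00–14:15, 16:00–16:15, 16:30–17:15.
Farrukh ∩ Maya ∩ Carlos: 08:30–08:45, 14:00–14:15, 16:00–16:15.
Common window lengths: 15, 15, 15 min; longest is 15.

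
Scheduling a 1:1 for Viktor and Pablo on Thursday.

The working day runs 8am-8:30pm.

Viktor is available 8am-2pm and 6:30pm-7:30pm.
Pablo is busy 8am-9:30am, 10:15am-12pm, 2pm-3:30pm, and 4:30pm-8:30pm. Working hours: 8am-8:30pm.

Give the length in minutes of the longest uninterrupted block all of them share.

Pablo free within 08:00–20:30: 09:30–10:15, 12:00–14:00, 15:30–16:30.
Viktor ∩ Pablo: 09:30–10:15, 12:00–14:00.
Common window lengths: 45, 120 min; longest is 120.

120 minutes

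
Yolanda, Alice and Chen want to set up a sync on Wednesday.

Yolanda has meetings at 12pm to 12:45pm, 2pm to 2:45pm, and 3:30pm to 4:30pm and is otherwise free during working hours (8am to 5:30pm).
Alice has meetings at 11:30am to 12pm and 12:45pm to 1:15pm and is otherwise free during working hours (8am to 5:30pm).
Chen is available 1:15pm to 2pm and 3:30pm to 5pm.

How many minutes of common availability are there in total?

75 minutes

Yolanda free within 08:00–17:30: 08:00–12:00, 12:45–14:00, 14:45–15:30, 16:30–17:30.
Alice free within 08:00–17:30: 08:00–11:30, 12:00–12:45, 13:15–17:30.
Yolanda ∩ Alice: 08:00–11:30, 13:15–14:00, 14:45–15:30, 16:30–17:30.
Yolanda ∩ Alice ∩ Chen: 13:15–14:00, 16:30–17:00.
Total common minutes: 45 + 30 = 75.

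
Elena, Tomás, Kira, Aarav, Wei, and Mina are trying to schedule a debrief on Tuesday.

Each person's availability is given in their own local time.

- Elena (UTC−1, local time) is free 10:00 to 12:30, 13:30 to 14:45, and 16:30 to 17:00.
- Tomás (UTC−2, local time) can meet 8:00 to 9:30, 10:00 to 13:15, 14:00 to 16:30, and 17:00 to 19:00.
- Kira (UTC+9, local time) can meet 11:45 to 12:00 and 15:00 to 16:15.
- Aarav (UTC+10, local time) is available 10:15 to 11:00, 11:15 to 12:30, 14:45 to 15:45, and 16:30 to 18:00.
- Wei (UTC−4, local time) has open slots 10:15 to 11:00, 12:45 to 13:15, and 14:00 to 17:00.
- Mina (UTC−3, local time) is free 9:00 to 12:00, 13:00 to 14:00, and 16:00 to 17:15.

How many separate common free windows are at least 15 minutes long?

0

Elena → UTC: 11:00–13:30, 14:30–15:45, 17:30–18:00.
Tomás → UTC: 10:00–11:30, 12:00–15:15, 16:00–18:30, 19:00–21:00.
Kira → UTC: 02:45–03:00, 06:00–07:15.
Aarav → UTC: 00:15–01:00, 01:15–02:30, 04:45–05:45, 06:30–08:00.
Wei → UTC: 14:15–15:00, 16:45–17:15, 18:00–21:00.
Mina → UTC: 12:00–15:00, 16:00–17:00, 19:00–20:15.
Elena ∩ Tomás: 11:00–11:30, 12:00–13:30, 14:30–15:15, 17:30–18:00.
Elena ∩ Tomás ∩ Kira: (none).
Elena ∩ Tomás ∩ Kira ∩ Aarav: (none).
Elena ∩ Tomás ∩ Kira ∩ Aarav ∩ Wei: (none).
Elena ∩ Tomás ∩ Kira ∩ Aarav ∩ Wei ∩ Mina: (none).
Windows ≥ 15 min: (none).
That's 0 windows.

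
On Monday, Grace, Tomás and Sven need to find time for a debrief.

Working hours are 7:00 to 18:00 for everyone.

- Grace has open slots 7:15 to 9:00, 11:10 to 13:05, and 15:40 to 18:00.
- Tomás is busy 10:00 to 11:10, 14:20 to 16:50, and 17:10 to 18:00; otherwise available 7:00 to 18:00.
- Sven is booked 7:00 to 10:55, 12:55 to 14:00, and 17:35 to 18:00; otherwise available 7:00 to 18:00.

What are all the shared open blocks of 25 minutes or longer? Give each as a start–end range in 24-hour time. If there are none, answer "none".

Tomás free within 07:00–18:00: 07:00–10:00, 11:10–14:20, 16:50–17:10.
Sven free within 07:00–18:00: 10:55–12:55, 14:00–17:35.
Grace ∩ Tomás: 07:15–09:00, 11:10–13:05, 16:50–17:10.
Grace ∩ Tomás ∩ Sven: 11:10–12:55, 16:50–17:10.
Windows ≥ 25 min: 11:10–12:55.

11:10–12:55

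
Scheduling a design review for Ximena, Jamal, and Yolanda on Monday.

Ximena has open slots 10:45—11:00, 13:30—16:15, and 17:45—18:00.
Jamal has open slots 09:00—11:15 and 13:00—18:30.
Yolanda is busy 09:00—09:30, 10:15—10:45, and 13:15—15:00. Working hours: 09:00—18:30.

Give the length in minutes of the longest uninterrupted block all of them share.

Yolanda free within 09:00–18:30: 09:30–10:15, 10:45–13:15, 15:00–18:30.
Ximena ∩ Jamal: 10:45–11:00, 13:30–16:15, 17:45–18:00.
Ximena ∩ Jamal ∩ Yolanda: 10:45–11:00, 15:00–16:15, 17:45–18:00.
Common window lengths: 15, 75, 15 min; longest is 75.

75 minutes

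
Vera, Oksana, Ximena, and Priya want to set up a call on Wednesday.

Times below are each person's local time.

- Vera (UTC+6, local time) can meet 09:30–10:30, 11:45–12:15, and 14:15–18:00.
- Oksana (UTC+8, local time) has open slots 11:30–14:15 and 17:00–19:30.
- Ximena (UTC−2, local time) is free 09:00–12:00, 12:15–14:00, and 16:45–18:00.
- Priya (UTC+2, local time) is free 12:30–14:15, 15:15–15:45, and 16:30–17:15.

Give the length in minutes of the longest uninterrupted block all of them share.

30 minutes

Vera → UTC: 03:30–04:30, 05:45–06:15, 08:15–12:00.
Oksana → UTC: 03:30–06:15, 09:00–11:30.
Ximena → UTC: 11:00–14:00, 14:15–16:00, 18:45–20:00.
Priya → UTC: 10:30–12:15, 13:15–13:45, 14:30–15:15.
Vera ∩ Oksana: 03:30–04:30, 05:45–06:15, 09:00–11:30.
Vera ∩ Oksana ∩ Ximena: 11:00–11:30.
Vera ∩ Oksana ∩ Ximena ∩ Priya: 11:00–11:30.
Single common window of 30 minutes.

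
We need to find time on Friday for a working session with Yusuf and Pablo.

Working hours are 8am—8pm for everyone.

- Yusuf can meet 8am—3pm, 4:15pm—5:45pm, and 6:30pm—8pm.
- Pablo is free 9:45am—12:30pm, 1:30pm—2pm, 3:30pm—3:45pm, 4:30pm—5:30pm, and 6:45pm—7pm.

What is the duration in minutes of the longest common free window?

165 minutes

Yusuf ∩ Pablo: 09:45–12:30, 13:30–14:00, 16:30–17:30, 18:45–19:00.
Common window lengths: 165, 30, 60, 15 min; longest is 165.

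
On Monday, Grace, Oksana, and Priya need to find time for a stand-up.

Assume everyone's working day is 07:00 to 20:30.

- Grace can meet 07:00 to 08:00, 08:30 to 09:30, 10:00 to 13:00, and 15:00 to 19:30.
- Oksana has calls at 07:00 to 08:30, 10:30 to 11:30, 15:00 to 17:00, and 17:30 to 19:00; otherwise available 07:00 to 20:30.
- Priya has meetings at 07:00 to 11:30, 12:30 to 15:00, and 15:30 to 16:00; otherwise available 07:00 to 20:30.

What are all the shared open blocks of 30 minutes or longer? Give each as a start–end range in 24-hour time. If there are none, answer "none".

11:30–12:30, 17:00–17:30, 19:00–19:30

Oksana free within 07:00–20:30: 08:30–10:30, 11:30–15:00, 17:00–17:30, 19:00–20:30.
Priya free within 07:00–20:30: 11:30–12:30, 15:00–15:30, 16:00–20:30.
Grace ∩ Oksana: 08:30–09:30, 10:00–10:30, 11:30–13:00, 17:00–17:30, 19:00–19:30.
Grace ∩ Oksana ∩ Priya: 11:30–12:30, 17:00–17:30, 19:00–19:30.
Windows ≥ 30 min: 11:30–12:30, 17:00–17:30, 19:00–19:30.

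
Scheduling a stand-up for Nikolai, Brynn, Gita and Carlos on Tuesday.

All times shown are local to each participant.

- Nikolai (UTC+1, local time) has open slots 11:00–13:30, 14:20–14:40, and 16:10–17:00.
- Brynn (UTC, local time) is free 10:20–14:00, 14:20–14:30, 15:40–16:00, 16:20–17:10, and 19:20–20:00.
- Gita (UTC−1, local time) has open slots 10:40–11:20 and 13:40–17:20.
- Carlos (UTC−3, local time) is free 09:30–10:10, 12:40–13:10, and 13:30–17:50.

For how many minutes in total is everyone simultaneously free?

20 minutes

Nikolai → UTC: 10:00–12:30, 13:20–13:40, 15:10–16:00.
Brynn → UTC: 10:20–14:00, 14:20–14:30, 15:40–16:00, 16:20–17:10, 19:20–20:00.
Gita → UTC: 11:40–12:20, 14:40–18:20.
Carlos → UTC: 12:30–13:10, 15:40–16:10, 16:30–20:50.
Nikolai ∩ Brynn: 10:20–12:30, 13:20–13:40, 15:40–16:00.
Nikolai ∩ Brynn ∩ Gita: 11:40–12:20, 15:40–16:00.
Nikolai ∩ Brynn ∩ Gita ∩ Carlos: 15:40–16:00.
Total common minutes: 20.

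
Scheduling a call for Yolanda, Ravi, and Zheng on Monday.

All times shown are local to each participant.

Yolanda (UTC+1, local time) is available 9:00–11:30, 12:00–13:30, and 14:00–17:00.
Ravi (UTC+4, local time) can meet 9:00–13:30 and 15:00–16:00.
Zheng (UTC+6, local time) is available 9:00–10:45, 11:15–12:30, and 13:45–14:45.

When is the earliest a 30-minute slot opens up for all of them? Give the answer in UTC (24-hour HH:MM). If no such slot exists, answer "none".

Yolanda → UTC: 08:00–10:30, 11:00–12:30, 13:00–16:00.
Ravi → UTC: 05:00–09:30, 11:00–12:00.
Zheng → UTC: 03:00–04:45, 05:15–06:30, 07:45–08:45.
Yolanda ∩ Ravi: 08:00–09:30, 11:00–12:00.
Yolanda ∩ Ravi ∩ Zheng: 08:00–08:45.
Windows ≥ 30 min: 08:00–08:45.
Earliest such window starts at 08:00.

08:00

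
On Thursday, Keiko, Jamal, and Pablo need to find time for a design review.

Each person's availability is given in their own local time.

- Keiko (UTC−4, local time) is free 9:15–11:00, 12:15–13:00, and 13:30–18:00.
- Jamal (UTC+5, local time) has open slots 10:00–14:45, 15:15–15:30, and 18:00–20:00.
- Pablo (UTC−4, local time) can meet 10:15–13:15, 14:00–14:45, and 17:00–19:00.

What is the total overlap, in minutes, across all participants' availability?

Keiko → UTC: 13:15–15:00, 16:15–17:00, 17:30–22:00.
Jamal → UTC: 05:00–09:45, 10:15–10:30, 13:00–15:00.
Pablo → UTC: 14:15–17:15, 18:00–18:45, 21:00–23:00.
Keiko ∩ Jamal: 13:15–15:00.
Keiko ∩ Jamal ∩ Pablo: 14:15–15:00.
Total common minutes: 45.

45 minutes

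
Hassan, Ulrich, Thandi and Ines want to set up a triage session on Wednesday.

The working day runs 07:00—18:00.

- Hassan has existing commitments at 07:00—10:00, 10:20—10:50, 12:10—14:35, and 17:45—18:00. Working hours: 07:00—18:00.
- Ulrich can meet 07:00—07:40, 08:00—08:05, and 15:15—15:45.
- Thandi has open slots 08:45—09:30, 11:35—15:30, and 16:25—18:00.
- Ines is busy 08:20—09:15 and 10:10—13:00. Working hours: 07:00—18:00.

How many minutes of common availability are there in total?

Hassan free within 07:00–18:00: 10:00–10:20, 10:50–12:10, 14:35–17:45.
Ines free within 07:00–18:00: 07:00–08:20, 09:15–10:10, 13:00–18:00.
Hassan ∩ Ulrich: 15:15–15:45.
Hassan ∩ Ulrich ∩ Thandi: 15:15–15:30.
Hassan ∩ Ulrich ∩ Thandi ∩ Ines: 15:15–15:30.
Total common minutes: 15.

15 minutes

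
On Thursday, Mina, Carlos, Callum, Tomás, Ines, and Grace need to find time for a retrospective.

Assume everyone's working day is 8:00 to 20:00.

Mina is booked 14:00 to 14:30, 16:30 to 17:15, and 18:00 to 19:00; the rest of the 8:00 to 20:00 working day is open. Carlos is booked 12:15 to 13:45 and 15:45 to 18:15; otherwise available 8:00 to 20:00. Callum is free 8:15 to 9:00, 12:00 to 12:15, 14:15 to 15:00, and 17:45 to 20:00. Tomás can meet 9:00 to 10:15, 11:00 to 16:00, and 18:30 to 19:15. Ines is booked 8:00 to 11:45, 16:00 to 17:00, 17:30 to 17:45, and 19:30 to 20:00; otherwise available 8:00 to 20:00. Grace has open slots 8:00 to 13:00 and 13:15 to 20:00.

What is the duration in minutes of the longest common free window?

30 minutes

Mina free within 08:00–20:00: 08:00–14:00, 14:30–16:30, 17:15–18:00, 19:00–20:00.
Carlos free within 08:00–20:00: 08:00–12:15, 13:45–15:45, 18:15–20:00.
Ines free within 08:00–20:00: 11:45–16:00, 17:00–17:30, 17:45–19:30.
Mina ∩ Carlos: 08:00–12:15, 13:45–14:00, 14:30–15:45, 19:00–20:00.
Mina ∩ Carlos ∩ Callum: 08:15–09:00, 12:00–12:15, 14:30–15:00, 19:00–20:00.
Mina ∩ Carlos ∩ Callum ∩ Tomás: 12:00–12:15, 14:30–15:00, 19:00–19:15.
Mina ∩ Carlos ∩ Callum ∩ Tomás ∩ Ines: 12:00–12:15, 14:30–15:00, 19:00–19:15.
Mina ∩ Carlos ∩ Callum ∩ Tomás ∩ Ines ∩ Grace: 12:00–12:15, 14:30–15:00, 19:00–19:15.
Common window lengths: 15, 30, 15 min; longest is 30.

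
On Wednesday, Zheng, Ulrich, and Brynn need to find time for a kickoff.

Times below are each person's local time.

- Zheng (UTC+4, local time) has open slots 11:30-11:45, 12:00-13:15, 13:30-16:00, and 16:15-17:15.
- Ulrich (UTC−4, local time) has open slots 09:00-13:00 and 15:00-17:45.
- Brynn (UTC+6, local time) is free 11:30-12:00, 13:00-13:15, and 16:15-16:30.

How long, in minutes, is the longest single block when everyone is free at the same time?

Zheng → UTC: 07:30–07:45, 08:00–09:15, 09:30–12:00, 12:15–13:15.
Ulrich → UTC: 13:00–17:00, 19:00–21:45.
Brynn → UTC: 05:30–06:00, 07:00–07:15, 10:15–10:30.
Zheng ∩ Ulrich: 13:00–13:15.
Zheng ∩ Ulrich ∩ Brynn: (none).
No common window.

0 minutes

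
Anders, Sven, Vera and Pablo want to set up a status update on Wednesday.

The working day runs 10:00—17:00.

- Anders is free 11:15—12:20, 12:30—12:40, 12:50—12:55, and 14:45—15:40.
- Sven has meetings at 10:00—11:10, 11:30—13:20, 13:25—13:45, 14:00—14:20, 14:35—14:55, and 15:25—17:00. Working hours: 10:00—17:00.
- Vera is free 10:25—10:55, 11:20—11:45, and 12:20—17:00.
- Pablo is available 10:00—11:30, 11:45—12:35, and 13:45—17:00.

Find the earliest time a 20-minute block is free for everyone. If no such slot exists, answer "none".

14:55

Sven free within 10:00–17:00: 11:10–11:30, 13:20–13:25, 13:45–14:00, 14:20–14:35, 14:55–15:25.
Anders ∩ Sven: 11:15–11:30, 14:55–15:25.
Anders ∩ Sven ∩ Vera: 11:20–11:30, 14:55–15:25.
Anders ∩ Sven ∩ Vera ∩ Pablo: 11:20–11:30, 14:55–15:25.
Windows ≥ 20 min: 14:55–15:25.
Earliest such window starts at 14:55.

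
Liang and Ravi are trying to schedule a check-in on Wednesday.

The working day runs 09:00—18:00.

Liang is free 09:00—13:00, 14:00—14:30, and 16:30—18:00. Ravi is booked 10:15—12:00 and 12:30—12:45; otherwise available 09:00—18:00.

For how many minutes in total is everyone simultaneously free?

Ravi free within 09:00–18:00: 09:00–10:15, 12:00–12:30, 12:45–18:00.
Liang ∩ Ravi: 09:00–10:15, 12:00–12:30, 12:45–13:00, 14:00–14:30, 16:30–18:00.
Total common minutes: 75 + 30 + 15 + 30 + 90 = 240.

240 minutes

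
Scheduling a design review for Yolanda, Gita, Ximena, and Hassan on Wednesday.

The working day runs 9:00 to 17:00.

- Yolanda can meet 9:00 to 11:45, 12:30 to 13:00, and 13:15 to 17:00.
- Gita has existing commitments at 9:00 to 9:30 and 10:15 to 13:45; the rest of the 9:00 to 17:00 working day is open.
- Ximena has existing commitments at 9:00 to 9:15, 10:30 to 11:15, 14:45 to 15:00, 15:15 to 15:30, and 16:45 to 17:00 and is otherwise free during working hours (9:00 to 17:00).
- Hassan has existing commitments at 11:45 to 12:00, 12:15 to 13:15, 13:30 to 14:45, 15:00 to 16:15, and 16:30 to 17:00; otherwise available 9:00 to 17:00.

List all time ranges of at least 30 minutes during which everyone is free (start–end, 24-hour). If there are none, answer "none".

09:30–10:15

Gita free within 09:00–17:00: 09:30–10:15, 13:45–17:00.
Ximena free within 09:00–17:00: 09:15–10:30, 11:15–14:45, 15:00–15:15, 15:30–16:45.
Hassan free within 09:00–17:00: 09:00–11:45, 12:00–12:15, 13:15–13:30, 14:45–15:00, 16:15–16:30.
Yolanda ∩ Gita: 09:30–10:15, 13:45–17:00.
Yolanda ∩ Gita ∩ Ximena: 09:30–10:15, 13:45–14:45, 15:00–15:15, 15:30–16:45.
Yolanda ∩ Gita ∩ Ximena ∩ Hassan: 09:30–10:15, 16:15–16:30.
Windows ≥ 30 min: 09:30–10:15.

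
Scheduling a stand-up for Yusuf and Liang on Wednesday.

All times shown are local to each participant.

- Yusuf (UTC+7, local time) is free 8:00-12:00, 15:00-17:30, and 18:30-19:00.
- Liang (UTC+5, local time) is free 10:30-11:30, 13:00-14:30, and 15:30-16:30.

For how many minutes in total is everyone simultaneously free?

90 minutes

Yusuf → UTC: 01:00–05:00, 08:00–10:30, 11:30–12:00.
Liang → UTC: 05:30–06:30, 08:00–09:30, 10:30–11:30.
Yusuf ∩ Liang: 08:00–09:30.
Total common minutes: 90.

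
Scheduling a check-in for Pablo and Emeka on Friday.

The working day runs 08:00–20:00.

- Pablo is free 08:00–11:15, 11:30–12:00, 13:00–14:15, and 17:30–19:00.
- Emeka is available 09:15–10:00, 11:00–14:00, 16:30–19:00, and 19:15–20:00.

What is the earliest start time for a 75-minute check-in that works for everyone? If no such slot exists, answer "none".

17:30

Pablo ∩ Emeka: 09:15–10:00, 11:00–11:15, 11:30–12:00, 13:00–14:00, 17:30–19:00.
Windows ≥ 75 min: 17:30–19:00.
Earliest such window starts at 17:30.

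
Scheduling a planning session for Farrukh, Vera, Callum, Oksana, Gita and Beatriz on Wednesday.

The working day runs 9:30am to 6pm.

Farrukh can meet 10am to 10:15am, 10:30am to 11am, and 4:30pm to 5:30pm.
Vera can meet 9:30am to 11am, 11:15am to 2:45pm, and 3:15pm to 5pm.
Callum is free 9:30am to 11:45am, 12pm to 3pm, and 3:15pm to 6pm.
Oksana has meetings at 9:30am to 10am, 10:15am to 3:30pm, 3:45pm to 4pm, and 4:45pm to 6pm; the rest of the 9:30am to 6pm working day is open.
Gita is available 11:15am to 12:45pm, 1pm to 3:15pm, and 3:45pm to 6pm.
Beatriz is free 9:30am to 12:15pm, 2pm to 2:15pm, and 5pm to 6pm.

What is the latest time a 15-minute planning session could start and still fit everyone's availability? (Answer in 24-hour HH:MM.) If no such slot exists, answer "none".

Oksana free within 09:30–18:00: 10:00–10:15, 15:30–15:45, 16:00–16:45.
Farrukh ∩ Vera: 10:00–10:15, 10:30–11:00, 16:30–17:00.
Farrukh ∩ Vera ∩ Callum: 10:00–10:15, 10:30–11:00, 16:30–17:00.
Farrukh ∩ Vera ∩ Callum ∩ Oksana: 10:00–10:15, 16:30–16:45.
Farrukh ∩ Vera ∩ Callum ∩ Oksana ∩ Gita: 16:30–16:45.
Farrukh ∩ Vera ∩ Callum ∩ Oksana ∩ Gita ∩ Beatriz: (none).
Windows ≥ 15 min: (none).

none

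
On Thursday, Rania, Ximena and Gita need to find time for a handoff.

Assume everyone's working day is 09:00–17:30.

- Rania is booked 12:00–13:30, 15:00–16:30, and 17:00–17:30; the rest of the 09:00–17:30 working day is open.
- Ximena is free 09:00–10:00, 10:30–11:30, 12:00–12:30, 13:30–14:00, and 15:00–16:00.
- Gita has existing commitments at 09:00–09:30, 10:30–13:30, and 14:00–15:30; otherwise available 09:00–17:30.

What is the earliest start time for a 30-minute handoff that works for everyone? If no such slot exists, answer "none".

Rania free within 09:00–17:30: 09:00–12:00, 13:30–15:00, 16:30–17:00.
Gita free within 09:00–17:30: 09:30–10:30, 13:30–14:00, 15:30–17:30.
Rania ∩ Ximena: 09:00–10:00, 10:30–11:30, 13:30–14:00.
Rania ∩ Ximena ∩ Gita: 09:30–10:00, 13:30–14:00.
Windows ≥ 30 min: 09:30–10:00, 13:30–14:00.
Earliest such window starts at 09:30.

09:30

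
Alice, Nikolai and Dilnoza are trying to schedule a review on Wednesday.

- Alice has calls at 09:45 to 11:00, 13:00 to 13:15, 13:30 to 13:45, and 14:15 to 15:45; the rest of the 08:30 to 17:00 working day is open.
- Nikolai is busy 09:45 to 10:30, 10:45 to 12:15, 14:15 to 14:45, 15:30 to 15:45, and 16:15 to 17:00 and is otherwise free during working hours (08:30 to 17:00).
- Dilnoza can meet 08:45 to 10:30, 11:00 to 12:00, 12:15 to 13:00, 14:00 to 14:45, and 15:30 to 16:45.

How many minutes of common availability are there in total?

150 minutes

Alice free within 08:30–17:00: 08:30–09:45, 11:00–13:00, 13:15–13:30, 13:45–14:15, 15:45–17:00.
Nikolai free within 08:30–17:00: 08:30–09:45, 10:30–10:45, 12:15–14:15, 14:45–15:30, 15:45–16:15.
Alice ∩ Nikolai: 08:30–09:45, 12:15–13:00, 13:15–13:30, 13:45–14:15, 15:45–16:15.
Alice ∩ Nikolai ∩ Dilnoza: 08:45–09:45, 12:15–13:00, 14:00–14:15, 15:45–16:15.
Total common minutes: 60 + 45 + 15 + 30 = 150.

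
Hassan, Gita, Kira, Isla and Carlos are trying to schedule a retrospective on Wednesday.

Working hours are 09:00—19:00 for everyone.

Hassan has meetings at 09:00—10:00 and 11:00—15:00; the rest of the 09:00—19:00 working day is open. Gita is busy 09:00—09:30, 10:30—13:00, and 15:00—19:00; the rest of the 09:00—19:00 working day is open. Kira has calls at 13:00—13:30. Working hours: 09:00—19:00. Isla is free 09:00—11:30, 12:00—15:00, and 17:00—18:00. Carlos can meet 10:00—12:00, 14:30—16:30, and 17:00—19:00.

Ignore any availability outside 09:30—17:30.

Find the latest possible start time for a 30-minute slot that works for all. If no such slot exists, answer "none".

Hassan free within 09:00–19:00: 10:00–11:00, 15:00–19:00.
Gita free within 09:00–19:00: 09:30–10:30, 13:00–15:00.
Kira free within 09:00–19:00: 09:00–13:00, 13:30–19:00.
Hassan ∩ Gita: 10:00–10:30.
Hassan ∩ Gita ∩ Kira: 10:00–10:30.
Hassan ∩ Gita ∩ Kira ∩ Isla: 10:00–10:30.
Hassan ∩ Gita ∩ Kira ∩ Isla ∩ Carlos: 10:00–10:30.
Restricted to 09:30–17:30: 10:00–10:30.
Windows ≥ 30 min: 10:00–10:30.
Latest start in the last window 10:00–10:30 is 10:30 − 30 min = 10:00.

10:00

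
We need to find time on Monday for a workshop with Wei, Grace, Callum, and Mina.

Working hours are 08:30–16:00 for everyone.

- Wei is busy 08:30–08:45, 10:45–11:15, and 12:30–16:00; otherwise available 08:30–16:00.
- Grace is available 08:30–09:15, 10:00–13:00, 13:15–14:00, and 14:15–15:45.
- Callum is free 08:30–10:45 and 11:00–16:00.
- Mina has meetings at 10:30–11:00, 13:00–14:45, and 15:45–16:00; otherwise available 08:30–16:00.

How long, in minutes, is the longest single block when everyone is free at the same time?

75 minutes

Wei free within 08:30–16:00: 08:45–10:45, 11:15–12:30.
Mina free within 08:30–16:00: 08:30–10:30, 11:00–13:00, 14:45–15:45.
Wei ∩ Grace: 08:45–09:15, 10:00–10:45, 11:15–12:30.
Wei ∩ Grace ∩ Callum: 08:45–09:15, 10:00–10:45, 11:15–12:30.
Wei ∩ Grace ∩ Callum ∩ Mina: 08:45–09:15, 10:00–10:30, 11:15–12:30.
Common window lengths: 30, 30, 75 min; longest is 75.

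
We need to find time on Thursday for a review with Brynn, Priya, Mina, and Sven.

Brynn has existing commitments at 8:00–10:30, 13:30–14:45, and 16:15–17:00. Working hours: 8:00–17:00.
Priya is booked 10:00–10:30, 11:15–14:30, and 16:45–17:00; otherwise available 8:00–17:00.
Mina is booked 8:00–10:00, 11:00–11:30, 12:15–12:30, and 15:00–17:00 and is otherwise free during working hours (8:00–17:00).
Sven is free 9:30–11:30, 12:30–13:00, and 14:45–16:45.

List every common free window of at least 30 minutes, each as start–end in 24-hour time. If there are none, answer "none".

10:30–11:00

Brynn free within 08:00–17:00: 10:30–13:30, 14:45–16:15.
Priya free within 08:00–17:00: 08:00–10:00, 10:30–11:15, 14:30–16:45.
Mina free within 08:00–17:00: 10:00–11:00, 11:30–12:15, 12:30–15:00.
Brynn ∩ Priya: 10:30–11:15, 14:45–16:15.
Brynn ∩ Priya ∩ Mina: 10:30–11:00, 14:45–15:00.
Brynn ∩ Priya ∩ Mina ∩ Sven: 10:30–11:00, 14:45–15:00.
Windows ≥ 30 min: 10:30–11:00.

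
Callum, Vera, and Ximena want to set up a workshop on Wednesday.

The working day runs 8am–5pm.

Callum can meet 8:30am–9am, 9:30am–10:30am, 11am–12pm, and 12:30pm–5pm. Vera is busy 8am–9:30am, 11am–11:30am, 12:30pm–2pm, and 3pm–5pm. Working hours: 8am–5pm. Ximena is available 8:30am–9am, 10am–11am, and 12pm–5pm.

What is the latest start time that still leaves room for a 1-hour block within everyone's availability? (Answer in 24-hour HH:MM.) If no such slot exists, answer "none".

Vera free within 08:00–17:00: 09:30–11:00, 11:30–12:30, 14:00–15:00.
Callum ∩ Vera: 09:30–10:30, 11:30–12:00, 14:00–15:00.
Callum ∩ Vera ∩ Ximena: 10:00–10:30, 14:00–15:00.
Windows ≥ 60 min: 14:00–15:00.
Latest start in the last window 14:00–15:00 is 15:00 − 60 min = 14:00.

14:00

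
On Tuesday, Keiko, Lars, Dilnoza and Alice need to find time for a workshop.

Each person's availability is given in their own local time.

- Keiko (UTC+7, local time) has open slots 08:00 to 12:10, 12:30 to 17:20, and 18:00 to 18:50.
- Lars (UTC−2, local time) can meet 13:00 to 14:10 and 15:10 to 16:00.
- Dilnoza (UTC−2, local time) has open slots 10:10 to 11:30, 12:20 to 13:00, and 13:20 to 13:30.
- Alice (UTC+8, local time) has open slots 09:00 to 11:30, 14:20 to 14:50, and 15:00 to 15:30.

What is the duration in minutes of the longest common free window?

0 minutes

Keiko → UTC: 01:00–05:10, 05:30–10:20, 11:00–11:50.
Lars → UTC: 15:00–16:10, 17:10–18:00.
Dilnoza → UTC: 12:10–13:30, 14:20–15:00, 15:20–15:30.
Alice → UTC: 01:00–03:30, 06:20–06:50, 07:00–07:30.
Keiko ∩ Lars: (none).
Keiko ∩ Lars ∩ Dilnoza: (none).
Keiko ∩ Lars ∩ Dilnoza ∩ Alice: (none).
No common window.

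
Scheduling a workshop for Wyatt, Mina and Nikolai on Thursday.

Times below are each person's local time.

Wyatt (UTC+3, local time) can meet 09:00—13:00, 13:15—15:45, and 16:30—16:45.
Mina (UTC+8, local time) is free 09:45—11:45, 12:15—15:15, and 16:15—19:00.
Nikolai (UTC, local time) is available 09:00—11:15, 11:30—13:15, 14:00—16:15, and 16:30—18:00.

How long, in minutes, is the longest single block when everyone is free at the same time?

Wyatt → UTC: 06:00–10:00, 10:15–12:45, 13:30–13:45.
Mina → UTC: 01:45–03:45, 04:15–07:15, 08:15–11:00.
Nikolai → UTC: 09:00–11:15, 11:30–13:15, 14:00–16:15, 16:30–18:00.
Wyatt ∩ Mina: 06:00–07:15, 08:15–10:00, 10:15–11:00.
Wyatt ∩ Mina ∩ Nikolai: 09:00–10:00, 10:15–11:00.
Common window lengths: 60, 45 min; longest is 60.

60 minutes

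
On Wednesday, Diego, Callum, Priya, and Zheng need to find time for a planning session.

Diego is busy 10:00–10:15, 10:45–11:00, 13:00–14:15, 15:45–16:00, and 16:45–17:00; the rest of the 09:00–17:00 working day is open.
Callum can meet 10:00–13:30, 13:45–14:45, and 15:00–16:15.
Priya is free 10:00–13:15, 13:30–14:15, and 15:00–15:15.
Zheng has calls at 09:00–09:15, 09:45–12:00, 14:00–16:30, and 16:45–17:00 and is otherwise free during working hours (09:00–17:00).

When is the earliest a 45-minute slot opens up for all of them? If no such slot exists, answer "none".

12:00

Diego free within 09:00–17:00: 09:00–10:00, 10:15–10:45, 11:00–13:00, 14:15–15:45, 16:00–16:45.
Zheng free within 09:00–17:00: 09:15–09:45, 12:00–14:00, 16:30–16:45.
Diego ∩ Callum: 10:15–10:45, 11:00–13:00, 14:15–14:45, 15:00–15:45, 16:00–16:15.
Diego ∩ Callum ∩ Priya: 10:15–10:45, 11:00–13:00, 15:00–15:15.
Diego ∩ Callum ∩ Priya ∩ Zheng: 12:00–13:00.
Windows ≥ 45 min: 12:00–13:00.
Earliest such window starts at 12:00.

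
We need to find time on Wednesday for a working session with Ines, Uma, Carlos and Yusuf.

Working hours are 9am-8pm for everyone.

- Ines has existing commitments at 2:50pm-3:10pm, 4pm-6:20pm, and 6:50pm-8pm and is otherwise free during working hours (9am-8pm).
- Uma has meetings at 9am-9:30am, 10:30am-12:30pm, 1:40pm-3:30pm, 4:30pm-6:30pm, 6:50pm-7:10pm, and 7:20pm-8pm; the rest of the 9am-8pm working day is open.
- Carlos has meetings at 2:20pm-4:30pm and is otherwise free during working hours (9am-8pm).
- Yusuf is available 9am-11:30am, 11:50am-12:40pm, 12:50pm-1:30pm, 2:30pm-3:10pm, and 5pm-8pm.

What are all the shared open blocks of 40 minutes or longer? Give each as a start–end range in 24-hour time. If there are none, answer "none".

09:30–10:30, 12:50–13:30

Ines free within 09:00–20:00: 09:00–14:50, 15:10–16:00, 18:20–18:50.
Uma free within 09:00–20:00: 09:30–10:30, 12:30–13:40, 15:30–16:30, 18:30–18:50, 19:10–19:20.
Carlos free within 09:00–20:00: 09:00–14:20, 16:30–20:00.
Ines ∩ Uma: 09:30–10:30, 12:30–13:40, 15:30–16:00, 18:30–18:50.
Ines ∩ Uma ∩ Carlos: 09:30–10:30, 12:30–13:40, 18:30–18:50.
Ines ∩ Uma ∩ Carlos ∩ Yusuf: 09:30–10:30, 12:30–12:40, 12:50–13:30, 18:30–18:50.
Windows ≥ 40 min: 09:30–10:30, 12:50–13:30.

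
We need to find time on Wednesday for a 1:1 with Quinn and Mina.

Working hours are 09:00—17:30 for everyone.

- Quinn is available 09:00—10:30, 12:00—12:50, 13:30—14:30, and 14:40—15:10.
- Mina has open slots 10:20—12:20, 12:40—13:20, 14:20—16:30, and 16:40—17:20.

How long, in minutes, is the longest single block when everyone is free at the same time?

30 minutes

Quinn ∩ Mina: 10:20–10:30, 12:00–12:20, 12:40–12:50, 14:20–14:30, 14:40–15:10.
Common window lengths: 10, 20, 10, 10, 30 min; longest is 30.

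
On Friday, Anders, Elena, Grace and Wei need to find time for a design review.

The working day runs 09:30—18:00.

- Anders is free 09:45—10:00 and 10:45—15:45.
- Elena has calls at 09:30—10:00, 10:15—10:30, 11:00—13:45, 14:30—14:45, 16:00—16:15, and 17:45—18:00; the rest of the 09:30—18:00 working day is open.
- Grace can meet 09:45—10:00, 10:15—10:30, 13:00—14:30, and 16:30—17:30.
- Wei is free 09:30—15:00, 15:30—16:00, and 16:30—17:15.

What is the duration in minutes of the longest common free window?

45 minutes

Elena free within 09:30–18:00: 10:00–10:15, 10:30–11:00, 13:45–14:30, 14:45–16:00, 16:15–17:45.
Anders ∩ Elena: 10:45–11:00, 13:45–14:30, 14:45–15:45.
Anders ∩ Elena ∩ Grace: 13:45–14:30.
Anders ∩ Elena ∩ Grace ∩ Wei: 13:45–14:30.
Single common window of 45 minutes.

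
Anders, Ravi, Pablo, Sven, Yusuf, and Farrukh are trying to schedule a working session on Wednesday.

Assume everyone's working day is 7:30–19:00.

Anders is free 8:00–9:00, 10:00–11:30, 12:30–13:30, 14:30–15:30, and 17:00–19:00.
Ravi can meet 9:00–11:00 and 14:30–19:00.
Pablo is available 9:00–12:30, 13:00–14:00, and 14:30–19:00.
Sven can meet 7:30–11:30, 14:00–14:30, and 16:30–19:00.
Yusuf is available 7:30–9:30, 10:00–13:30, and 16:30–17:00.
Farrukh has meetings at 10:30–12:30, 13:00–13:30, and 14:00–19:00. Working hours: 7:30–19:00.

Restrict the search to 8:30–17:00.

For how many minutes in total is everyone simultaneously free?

Farrukh free within 07:30–19:00: 07:30–10:30, 12:30–13:00, 13:30–14:00.
Anders ∩ Ravi: 10:00–11:00, 14:30–15:30, 17:00–19:00.
Anders ∩ Ravi ∩ Pablo: 10:00–11:00, 14:30–15:30, 17:00–19:00.
Anders ∩ Ravi ∩ Pablo ∩ Sven: 10:00–11:00, 17:00–19:00.
Anders ∩ Ravi ∩ Pablo ∩ Sven ∩ Yusuf: 10:00–11:00.
Anders ∩ Ravi ∩ Pablo ∩ Sven ∩ Yusuf ∩ Farrukh: 10:00–10:30.
Restricted to 08:30–17:00: 10:00–10:30.
Total common minutes: 30.

30 minutes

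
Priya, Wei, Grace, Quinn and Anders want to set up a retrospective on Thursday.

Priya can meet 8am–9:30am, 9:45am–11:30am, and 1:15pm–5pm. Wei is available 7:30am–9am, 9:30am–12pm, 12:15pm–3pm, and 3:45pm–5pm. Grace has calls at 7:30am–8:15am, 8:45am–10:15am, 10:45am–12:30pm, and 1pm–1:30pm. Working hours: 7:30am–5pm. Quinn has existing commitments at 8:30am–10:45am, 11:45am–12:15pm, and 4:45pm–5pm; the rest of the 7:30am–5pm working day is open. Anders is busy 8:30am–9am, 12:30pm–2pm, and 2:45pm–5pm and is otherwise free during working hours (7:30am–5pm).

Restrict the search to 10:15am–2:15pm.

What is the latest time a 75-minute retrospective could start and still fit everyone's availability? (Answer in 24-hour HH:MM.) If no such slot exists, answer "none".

none

Grace free within 07:30–17:00: 08:15–08:45, 10:15–10:45, 12:30–13:00, 13:30–17:00.
Quinn free within 07:30–17:00: 07:30–08:30, 10:45–11:45, 12:15–16:45.
Anders free within 07:30–17:00: 07:30–08:30, 09:00–12:30, 14:00–14:45.
Priya ∩ Wei: 08:00–09:00, 09:45–11:30, 13:15–15:00, 15:45–17:00.
Priya ∩ Wei ∩ Grace: 08:15–08:45, 10:15–10:45, 13:30–15:00, 15:45–17:00.
Priya ∩ Wei ∩ Grace ∩ Quinn: 08:15–08:30, 13:30–15:00, 15:45–16:45.
Priya ∩ Wei ∩ Grace ∩ Quinn ∩ Anders: 08:15–08:30, 14:00–14:45.
Restricted to 10:15–14:15: 14:00–14:15.
Windows ≥ 75 min: (none).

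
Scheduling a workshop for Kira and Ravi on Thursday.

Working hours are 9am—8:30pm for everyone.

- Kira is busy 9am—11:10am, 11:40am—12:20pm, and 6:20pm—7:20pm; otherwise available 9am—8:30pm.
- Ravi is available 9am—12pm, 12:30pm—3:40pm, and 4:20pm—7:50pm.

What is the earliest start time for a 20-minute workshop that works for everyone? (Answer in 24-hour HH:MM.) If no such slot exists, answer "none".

Kira free within 09:00–20:30: 11:10–11:40, 12:20–18:20, 19:20–20:30.
Kira ∩ Ravi: 11:10–11:40, 12:30–15:40, 16:20–18:20, 19:20–19:50.
Windows ≥ 20 min: 11:10–11:40, 12:30–15:40, 16:20–18:20, 19:20–19:50.
Earliest such window starts at 11:10.

11:10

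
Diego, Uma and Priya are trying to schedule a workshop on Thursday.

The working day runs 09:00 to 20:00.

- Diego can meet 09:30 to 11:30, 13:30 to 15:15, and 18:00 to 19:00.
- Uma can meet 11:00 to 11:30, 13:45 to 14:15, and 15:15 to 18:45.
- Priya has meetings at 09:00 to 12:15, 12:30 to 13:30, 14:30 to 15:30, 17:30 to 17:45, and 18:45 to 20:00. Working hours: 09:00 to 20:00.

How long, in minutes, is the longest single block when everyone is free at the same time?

45 minutes

Priya free within 09:00–20:00: 12:15–12:30, 13:30–14:30, 15:30–17:30, 17:45–18:45.
Diego ∩ Uma: 11:00–11:30, 13:45–14:15, 18:00–18:45.
Diego ∩ Uma ∩ Priya: 13:45–14:15, 18:00–18:45.
Common window lengths: 30, 45 min; longest is 45.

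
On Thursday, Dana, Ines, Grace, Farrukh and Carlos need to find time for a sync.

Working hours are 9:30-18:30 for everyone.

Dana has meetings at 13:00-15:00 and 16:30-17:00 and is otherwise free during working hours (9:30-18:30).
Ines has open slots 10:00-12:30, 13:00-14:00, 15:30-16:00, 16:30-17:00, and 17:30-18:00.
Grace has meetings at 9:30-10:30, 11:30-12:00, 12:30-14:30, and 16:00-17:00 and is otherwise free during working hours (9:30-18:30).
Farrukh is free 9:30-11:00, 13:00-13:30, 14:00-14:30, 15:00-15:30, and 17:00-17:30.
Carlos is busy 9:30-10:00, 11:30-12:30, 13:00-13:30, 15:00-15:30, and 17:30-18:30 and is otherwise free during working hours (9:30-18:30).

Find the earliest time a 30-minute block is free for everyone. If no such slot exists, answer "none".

Dana free within 09:30–18:30: 09:30–13:00, 15:00–16:30, 17:00–18:30.
Grace free within 09:30–18:30: 10:30–11:30, 12:00–12:30, 14:30–16:00, 17:00–18:30.
Carlos free within 09:30–18:30: 10:00–11:30, 12:30–13:00, 13:30–15:00, 15:30–17:30.
Dana ∩ Ines: 10:00–12:30, 15:30–16:00, 17:30–18:00.
Dana ∩ Ines ∩ Grace: 10:30–11:30, 12:00–12:30, 15:30–16:00, 17:30–18:00.
Dana ∩ Ines ∩ Grace ∩ Farrukh: 10:30–11:00.
Dana ∩ Ines ∩ Grace ∩ Farrukh ∩ Carlos: 10:30–11:00.
Windows ≥ 30 min: 10:30–11:00.
Earliest such window starts at 10:30.

10:30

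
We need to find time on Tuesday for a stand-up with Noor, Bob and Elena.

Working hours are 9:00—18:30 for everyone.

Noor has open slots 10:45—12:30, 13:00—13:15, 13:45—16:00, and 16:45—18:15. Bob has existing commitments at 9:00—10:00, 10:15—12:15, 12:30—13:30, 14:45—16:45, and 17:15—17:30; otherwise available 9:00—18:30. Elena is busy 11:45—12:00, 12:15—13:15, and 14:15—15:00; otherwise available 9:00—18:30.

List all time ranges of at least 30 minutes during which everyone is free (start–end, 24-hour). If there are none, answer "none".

Bob free within 09:00–18:30: 10:00–10:15, 12:15–12:30, 13:30–14:45, 16:45–17:15, 17:30–18:30.
Elena free within 09:00–18:30: 09:00–11:45, 12:00–12:15, 13:15–14:15, 15:00–18:30.
Noor ∩ Bob: 12:15–12:30, 13:45–14:45, 16:45–17:15, 17:30–18:15.
Noor ∩ Bob ∩ Elena: 13:45–14:15, 16:45–17:15, 17:30–18:15.
Windows ≥ 30 min: 13:45–14:15, 16:45–17:15, 17:30–18:15.

13:45–14:15, 16:45–17:15, 17:30–18:15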